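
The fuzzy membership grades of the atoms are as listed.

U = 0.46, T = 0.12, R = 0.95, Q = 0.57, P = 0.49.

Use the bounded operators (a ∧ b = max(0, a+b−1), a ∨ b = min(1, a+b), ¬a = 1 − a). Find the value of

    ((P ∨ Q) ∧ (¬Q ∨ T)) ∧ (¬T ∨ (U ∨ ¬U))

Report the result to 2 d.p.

P ∨ Q = min(1, a+b) on (0.49, 0.57) = 1.00
¬Q = 1 − 0.57 = 0.43
¬Q ∨ T = min(1, a+b) on (0.43, 0.12) = 0.55
(P ∨ Q) ∧ (¬Q ∨ T) = max(0, a+b−1) on (1.00, 0.55) = 0.55
¬T = 1 − 0.12 = 0.88
¬U = 1 − 0.46 = 0.54
U ∨ ¬U = min(1, a+b) on (0.46, 0.54) = 1.00
¬T ∨ (U ∨ ¬U) = min(1, a+b) on (0.88, 1.00) = 1.00
((P ∨ Q) ∧ (¬Q ∨ T)) ∧ (¬T ∨ (U ∨ ¬U)) = max(0, a+b−1) on (0.55, 1.00) = 0.55

0.55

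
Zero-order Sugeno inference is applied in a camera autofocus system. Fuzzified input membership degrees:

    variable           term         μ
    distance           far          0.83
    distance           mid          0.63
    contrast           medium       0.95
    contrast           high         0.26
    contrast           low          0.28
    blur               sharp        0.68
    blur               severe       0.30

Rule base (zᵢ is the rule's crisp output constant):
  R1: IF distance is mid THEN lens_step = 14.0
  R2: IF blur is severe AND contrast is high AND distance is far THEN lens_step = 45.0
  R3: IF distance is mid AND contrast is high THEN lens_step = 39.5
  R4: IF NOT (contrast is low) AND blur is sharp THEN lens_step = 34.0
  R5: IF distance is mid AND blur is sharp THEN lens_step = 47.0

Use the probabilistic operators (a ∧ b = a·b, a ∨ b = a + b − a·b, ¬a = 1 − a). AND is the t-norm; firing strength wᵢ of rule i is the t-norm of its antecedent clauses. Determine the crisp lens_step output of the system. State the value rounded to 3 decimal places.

30.950

R1 (z=14.0): mid=0.63 → w = 0.6300
R2 (z=45.0): severe=0.30, high=0.26, far=0.83; AND[a·b] → w = 0.0647
R3 (z=39.5): mid=0.63, high=0.26; AND[a·b] → w = 0.1638
R4 (z=34.0): ¬low=1−0.28=0.72, sharp=0.68; AND[a·b] → w = 0.4896
R5 (z=47.0): mid=0.63, sharp=0.68; AND[a·b] → w = 0.4284
Weighted average = (0.6300·14.0 + 0.0647·45.0 + 0.1638·39.5 + 0.4896·34.0 + 0.4284·47.0) / (0.6300 + 0.0647 + 0.1638 + 0.4896 + 0.4284)
  = 54.9846 / 1.7765 = 30.950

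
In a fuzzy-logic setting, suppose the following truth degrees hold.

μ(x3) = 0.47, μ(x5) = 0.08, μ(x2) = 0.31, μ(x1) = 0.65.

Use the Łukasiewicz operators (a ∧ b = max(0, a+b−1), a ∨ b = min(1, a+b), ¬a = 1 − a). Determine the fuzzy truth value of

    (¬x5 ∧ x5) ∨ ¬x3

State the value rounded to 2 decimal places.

0.53

¬x5 = 1 − 0.08 = 0.92
¬x5 ∧ x5 = max(0, a+b−1) on (0.92, 0.08) = 0.00
¬x3 = 1 − 0.47 = 0.53
(¬x5 ∧ x5) ∨ ¬x3 = min(1, a+b) on (0.00, 0.53) = 0.53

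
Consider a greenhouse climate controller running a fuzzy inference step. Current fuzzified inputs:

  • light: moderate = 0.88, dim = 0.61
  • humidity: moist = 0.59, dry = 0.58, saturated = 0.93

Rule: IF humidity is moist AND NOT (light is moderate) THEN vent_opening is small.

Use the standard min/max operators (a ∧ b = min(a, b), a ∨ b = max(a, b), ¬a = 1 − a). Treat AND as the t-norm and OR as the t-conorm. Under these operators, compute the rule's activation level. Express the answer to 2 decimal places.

firing strength: moist=0.59, ¬moderate=1−0.88=0.12; AND[min(a, b)] → w = 0.12

0.12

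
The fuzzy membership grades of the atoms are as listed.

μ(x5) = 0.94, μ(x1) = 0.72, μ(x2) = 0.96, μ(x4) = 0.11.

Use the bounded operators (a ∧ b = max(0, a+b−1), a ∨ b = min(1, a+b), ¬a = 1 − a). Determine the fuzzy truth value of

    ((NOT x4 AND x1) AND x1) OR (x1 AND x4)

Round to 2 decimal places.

0.33

NOT x4 = 1 − 0.11 = 0.89
NOT x4 AND x1 = max(0, a+b−1) on (0.89, 0.72) = 0.61
(NOT x4 AND x1) AND x1 = max(0, a+b−1) on (0.61, 0.72) = 0.33
x1 AND x4 = max(0, a+b−1) on (0.72, 0.11) = 0.00
((NOT x4 AND x1) AND x1) OR (x1 AND x4) = min(1, a+b) on (0.33, 0.00) = 0.33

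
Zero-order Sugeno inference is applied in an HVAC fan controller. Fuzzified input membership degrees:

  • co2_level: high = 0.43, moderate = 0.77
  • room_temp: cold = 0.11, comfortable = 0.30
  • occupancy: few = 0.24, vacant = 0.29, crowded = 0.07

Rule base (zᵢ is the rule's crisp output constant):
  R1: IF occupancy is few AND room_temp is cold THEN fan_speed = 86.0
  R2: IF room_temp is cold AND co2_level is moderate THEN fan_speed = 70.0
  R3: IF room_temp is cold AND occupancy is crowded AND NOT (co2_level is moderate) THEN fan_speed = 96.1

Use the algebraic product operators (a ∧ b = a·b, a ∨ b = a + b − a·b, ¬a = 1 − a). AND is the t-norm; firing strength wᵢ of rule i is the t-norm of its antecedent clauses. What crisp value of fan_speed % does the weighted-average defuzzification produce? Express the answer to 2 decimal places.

R1 (z=86.0): few=0.24, cold=0.11; AND[a·b] → w = 0.0264
R2 (z=70.0): cold=0.11, moderate=0.77; AND[a·b] → w = 0.0847
R3 (z=96.1): cold=0.11, crowded=0.07, ¬moderate=1−0.77=0.23; AND[a·b] → w = 0.0018
Weighted average = (0.0264·86.0 + 0.0847·70.0 + 0.0018·96.1) / (0.0264 + 0.0847 + 0.0018)
  = 8.3696 / 0.1129 = 74.15

74.15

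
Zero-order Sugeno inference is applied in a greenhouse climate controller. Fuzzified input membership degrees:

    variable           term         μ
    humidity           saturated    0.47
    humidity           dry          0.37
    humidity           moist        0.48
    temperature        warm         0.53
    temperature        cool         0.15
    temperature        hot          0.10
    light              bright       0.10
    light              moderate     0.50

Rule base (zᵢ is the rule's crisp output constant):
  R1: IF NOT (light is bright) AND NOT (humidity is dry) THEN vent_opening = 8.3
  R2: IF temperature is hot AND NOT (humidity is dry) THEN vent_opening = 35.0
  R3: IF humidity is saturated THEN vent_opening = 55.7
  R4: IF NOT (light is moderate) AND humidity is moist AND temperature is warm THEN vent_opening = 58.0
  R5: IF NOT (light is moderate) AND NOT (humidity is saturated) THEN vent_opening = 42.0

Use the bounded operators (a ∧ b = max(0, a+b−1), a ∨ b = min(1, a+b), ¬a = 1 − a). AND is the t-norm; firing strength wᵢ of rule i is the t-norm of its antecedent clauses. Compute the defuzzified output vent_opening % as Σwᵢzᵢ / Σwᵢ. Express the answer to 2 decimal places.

R1 (z=8.3): ¬bright=1−0.10=0.90, ¬dry=1−0.37=0.63; AND[max(0, a+b−1)] → w = 0.53
R2 (z=35.0): hot=0.10, ¬dry=1−0.37=0.63; AND[max(0, a+b−1)] → w = 0.00
R3 (z=55.7): saturated=0.47 → w = 0.47
R4 (z=58.0): ¬moderate=1−0.50=0.50, moist=0.48, warm=0.53; AND[max(0, a+b−1)] → w = 0.00
R5 (z=42.0): ¬moderate=1−0.50=0.50, ¬saturated=1−0.47=0.53; AND[max(0, a+b−1)] → w = 0.03
Weighted average = (0.53·8.3 + 0.00·35.0 + 0.47·55.7 + 0.00·58.0 + 0.03·42.0) / (0.53 + 0.00 + 0.47 + 0.00 + 0.03)
  = 31.8380 / 1.0300 = 30.91

30.91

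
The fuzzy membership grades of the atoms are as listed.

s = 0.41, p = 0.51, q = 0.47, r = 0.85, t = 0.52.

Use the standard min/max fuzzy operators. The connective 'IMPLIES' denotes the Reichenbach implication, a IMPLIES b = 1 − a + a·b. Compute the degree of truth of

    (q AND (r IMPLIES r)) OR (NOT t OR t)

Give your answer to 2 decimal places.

r IMPLIES r  [Reichenbach: 1 − a + a·b] with a=0.85, b=0.85 → 0.87
q AND (r IMPLIES r) = min(a, b) on (0.47, 0.87) = 0.47
NOT t = 1 − 0.52 = 0.48
NOT t OR t = max(a, b) on (0.48, 0.52) = 0.52
(q AND (r IMPLIES r)) OR (NOT t OR t) = max(a, b) on (0.47, 0.52) = 0.52

0.52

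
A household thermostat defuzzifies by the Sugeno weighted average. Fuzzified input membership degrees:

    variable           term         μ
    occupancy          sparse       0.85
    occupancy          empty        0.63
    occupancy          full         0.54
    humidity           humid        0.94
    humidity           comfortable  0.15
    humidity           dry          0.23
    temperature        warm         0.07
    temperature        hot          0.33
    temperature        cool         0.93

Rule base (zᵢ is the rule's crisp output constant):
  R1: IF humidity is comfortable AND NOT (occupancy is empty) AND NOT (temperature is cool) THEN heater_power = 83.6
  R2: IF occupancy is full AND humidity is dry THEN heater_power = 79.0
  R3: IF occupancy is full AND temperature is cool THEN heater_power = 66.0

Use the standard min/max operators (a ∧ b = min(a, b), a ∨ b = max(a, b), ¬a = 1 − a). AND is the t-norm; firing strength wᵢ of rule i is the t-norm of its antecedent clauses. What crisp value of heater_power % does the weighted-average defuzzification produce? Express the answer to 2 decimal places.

R1 (z=83.6): comfortable=0.15, ¬empty=1−0.63=0.37, ¬cool=1−0.93=0.07; AND[min(a, b)] → w = 0.07
R2 (z=79.0): full=0.54, dry=0.23; AND[min(a, b)] → w = 0.23
R3 (z=66.0): full=0.54, cool=0.93; AND[min(a, b)] → w = 0.54
Weighted average = (0.07·83.6 + 0.23·79.0 + 0.54·66.0) / (0.07 + 0.23 + 0.54)
  = 59.6620 / 0.8400 = 71.03

71.03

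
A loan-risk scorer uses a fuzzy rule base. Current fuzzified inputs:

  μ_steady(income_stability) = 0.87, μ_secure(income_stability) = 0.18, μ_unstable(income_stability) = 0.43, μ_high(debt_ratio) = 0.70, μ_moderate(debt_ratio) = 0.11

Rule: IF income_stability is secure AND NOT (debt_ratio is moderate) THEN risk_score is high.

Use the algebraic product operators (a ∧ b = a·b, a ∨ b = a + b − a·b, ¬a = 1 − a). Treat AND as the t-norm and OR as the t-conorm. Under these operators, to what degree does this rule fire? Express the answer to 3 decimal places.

firing strength: secure=0.18, ¬moderate=1−0.11=0.89; AND[a·b] → w = 0.1602

0.160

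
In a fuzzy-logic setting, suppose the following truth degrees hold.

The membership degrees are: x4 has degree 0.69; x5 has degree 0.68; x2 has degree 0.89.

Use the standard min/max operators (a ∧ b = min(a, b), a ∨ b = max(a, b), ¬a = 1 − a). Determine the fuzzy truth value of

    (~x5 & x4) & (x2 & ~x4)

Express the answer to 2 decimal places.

~x5 = 1 − 0.68 = 0.32
~x5 & x4 = min(a, b) on (0.32, 0.69) = 0.32
~x4 = 1 − 0.69 = 0.31
x2 & ~x4 = min(a, b) on (0.89, 0.31) = 0.31
(~x5 & x4) & (x2 & ~x4) = min(a, b) on (0.32, 0.31) = 0.31

0.31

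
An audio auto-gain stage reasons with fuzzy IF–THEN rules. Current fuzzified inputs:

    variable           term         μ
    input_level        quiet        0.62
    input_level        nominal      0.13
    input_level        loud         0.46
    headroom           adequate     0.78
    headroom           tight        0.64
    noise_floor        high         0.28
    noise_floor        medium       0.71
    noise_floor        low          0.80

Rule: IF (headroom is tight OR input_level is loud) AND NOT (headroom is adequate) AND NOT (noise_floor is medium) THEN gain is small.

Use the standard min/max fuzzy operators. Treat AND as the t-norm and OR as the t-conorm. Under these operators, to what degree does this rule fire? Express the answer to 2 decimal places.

0.22

firing strength: (tight=0.64 OR loud=0.46) = 0.64; AND[min(a, b)] with ¬adequate=1−0.78=0.22, ¬medium=1−0.71=0.29 → w = 0.22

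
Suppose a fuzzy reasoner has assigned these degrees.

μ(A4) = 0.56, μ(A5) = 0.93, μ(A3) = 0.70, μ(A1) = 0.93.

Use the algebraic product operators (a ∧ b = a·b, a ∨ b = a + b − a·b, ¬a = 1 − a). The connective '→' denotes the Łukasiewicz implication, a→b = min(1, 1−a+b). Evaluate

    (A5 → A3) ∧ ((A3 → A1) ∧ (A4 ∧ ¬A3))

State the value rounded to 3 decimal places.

0.129

A5 → A3  [Łukasiewicz: min(1, 1−a+b)] with a=0.9300, b=0.7000 → 0.7700
A3 → A1  [Łukasiewicz: min(1, 1−a+b)] with a=0.7000, b=0.9300 → 1.0000
¬A3 = 1 − 0.7000 = 0.3000
A4 ∧ ¬A3 = a·b on (0.5600, 0.3000) = 0.1680
(A3 → A1) ∧ (A4 ∧ ¬A3) = a·b on (1.0000, 0.1680) = 0.1680
(A5 → A3) ∧ ((A3 → A1) ∧ (A4 ∧ ¬A3)) = a·b on (0.7700, 0.1680) = 0.1294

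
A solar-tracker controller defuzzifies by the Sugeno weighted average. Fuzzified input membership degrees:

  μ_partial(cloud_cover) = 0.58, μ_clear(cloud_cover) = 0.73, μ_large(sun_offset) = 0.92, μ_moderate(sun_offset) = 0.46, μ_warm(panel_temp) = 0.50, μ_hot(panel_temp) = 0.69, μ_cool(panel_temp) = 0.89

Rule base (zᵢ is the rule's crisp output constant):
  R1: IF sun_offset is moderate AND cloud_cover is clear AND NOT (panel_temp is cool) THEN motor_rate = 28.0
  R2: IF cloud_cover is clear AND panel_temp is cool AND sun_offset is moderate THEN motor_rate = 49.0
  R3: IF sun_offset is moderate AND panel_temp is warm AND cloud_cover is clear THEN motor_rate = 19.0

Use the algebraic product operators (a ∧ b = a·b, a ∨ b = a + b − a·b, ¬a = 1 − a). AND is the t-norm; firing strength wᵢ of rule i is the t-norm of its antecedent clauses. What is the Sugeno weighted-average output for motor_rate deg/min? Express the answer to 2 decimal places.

37.46

R1 (z=28.0): moderate=0.46, clear=0.73, ¬cool=1−0.89=0.11; AND[a·b] → w = 0.0369
R2 (z=49.0): clear=0.73, cool=0.89, moderate=0.46; AND[a·b] → w = 0.2989
R3 (z=19.0): moderate=0.46, warm=0.50, clear=0.73; AND[a·b] → w = 0.1679
Weighted average = (0.0369·28.0 + 0.2989·49.0 + 0.1679·19.0) / (0.0369 + 0.2989 + 0.1679)
  = 18.8686 / 0.5037 = 37.46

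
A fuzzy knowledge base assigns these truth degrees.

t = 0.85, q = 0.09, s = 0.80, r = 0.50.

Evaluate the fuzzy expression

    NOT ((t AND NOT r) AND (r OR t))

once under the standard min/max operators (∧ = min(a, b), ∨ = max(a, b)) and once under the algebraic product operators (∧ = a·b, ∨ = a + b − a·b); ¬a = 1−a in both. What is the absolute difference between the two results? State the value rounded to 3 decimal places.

Under standard min/max:
  NOT r = 1 − 0.50 = 0.50
  t AND NOT r = min(a, b) on (0.85, 0.50) = 0.50
  r OR t = max(a, b) on (0.50, 0.85) = 0.85
  (t AND NOT r) AND (r OR t) = min(a, b) on (0.50, 0.85) = 0.50
  NOT ((t AND NOT r) AND (r OR t)) = 1 − 0.50 = 0.50
  → value = 0.5000
Under algebraic product:
  NOT r = 1 − 0.5000 = 0.5000
  t AND NOT r = a·b on (0.8500, 0.5000) = 0.4250
  r OR t = a + b − a·b on (0.5000, 0.8500) = 0.9250
  (t AND NOT r) AND (r OR t) = a·b on (0.4250, 0.9250) = 0.3931
  NOT ((t AND NOT r) AND (r OR t)) = 1 − 0.3931 = 0.6069
  → value = 0.6069
|0.5000 − 0.6069| = 0.107

0.107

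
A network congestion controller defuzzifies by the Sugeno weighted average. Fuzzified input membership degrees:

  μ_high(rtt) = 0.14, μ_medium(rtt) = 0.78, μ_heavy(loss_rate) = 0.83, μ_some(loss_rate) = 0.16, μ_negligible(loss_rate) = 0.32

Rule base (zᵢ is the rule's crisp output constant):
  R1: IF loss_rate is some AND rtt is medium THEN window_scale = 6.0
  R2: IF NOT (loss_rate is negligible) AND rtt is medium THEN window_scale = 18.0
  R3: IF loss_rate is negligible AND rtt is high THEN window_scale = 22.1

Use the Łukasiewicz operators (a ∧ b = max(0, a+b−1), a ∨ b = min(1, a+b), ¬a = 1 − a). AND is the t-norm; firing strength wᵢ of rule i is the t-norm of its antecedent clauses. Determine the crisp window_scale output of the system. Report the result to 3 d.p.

R1 (z=6.0): some=0.16, medium=0.78; AND[max(0, a+b−1)] → w = 0.00
R2 (z=18.0): ¬negligible=1−0.32=0.68, medium=0.78; AND[max(0, a+b−1)] → w = 0.46
R3 (z=22.1): negligible=0.32, high=0.14; AND[max(0, a+b−1)] → w = 0.00
Weighted average = (0.00·6.0 + 0.46·18.0 + 0.00·22.1) / (0.00 + 0.46 + 0.00)
  = 8.2800 / 0.4600 = 18.000

18.000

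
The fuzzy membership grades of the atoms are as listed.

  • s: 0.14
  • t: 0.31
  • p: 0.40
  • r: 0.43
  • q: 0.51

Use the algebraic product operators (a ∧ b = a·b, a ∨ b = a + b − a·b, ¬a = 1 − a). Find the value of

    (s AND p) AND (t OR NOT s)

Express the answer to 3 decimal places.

s AND p = a·b on (0.1400, 0.4000) = 0.0560
NOT s = 1 − 0.1400 = 0.8600
t OR NOT s = a + b − a·b on (0.3100, 0.8600) = 0.9034
(s AND p) AND (t OR NOT s) = a·b on (0.0560, 0.9034) = 0.0506

0.051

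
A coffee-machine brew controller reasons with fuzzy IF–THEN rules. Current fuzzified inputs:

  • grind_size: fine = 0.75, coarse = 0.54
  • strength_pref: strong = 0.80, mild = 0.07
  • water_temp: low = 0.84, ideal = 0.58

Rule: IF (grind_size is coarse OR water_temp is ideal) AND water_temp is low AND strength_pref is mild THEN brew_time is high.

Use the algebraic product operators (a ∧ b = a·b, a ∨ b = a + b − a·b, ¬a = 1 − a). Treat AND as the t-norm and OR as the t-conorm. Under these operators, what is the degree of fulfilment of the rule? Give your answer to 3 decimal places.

firing strength: (coarse=0.54 OR ideal=0.58) = 0.8068; AND[a·b] with low=0.84, mild=0.07 → w = 0.0474

0.047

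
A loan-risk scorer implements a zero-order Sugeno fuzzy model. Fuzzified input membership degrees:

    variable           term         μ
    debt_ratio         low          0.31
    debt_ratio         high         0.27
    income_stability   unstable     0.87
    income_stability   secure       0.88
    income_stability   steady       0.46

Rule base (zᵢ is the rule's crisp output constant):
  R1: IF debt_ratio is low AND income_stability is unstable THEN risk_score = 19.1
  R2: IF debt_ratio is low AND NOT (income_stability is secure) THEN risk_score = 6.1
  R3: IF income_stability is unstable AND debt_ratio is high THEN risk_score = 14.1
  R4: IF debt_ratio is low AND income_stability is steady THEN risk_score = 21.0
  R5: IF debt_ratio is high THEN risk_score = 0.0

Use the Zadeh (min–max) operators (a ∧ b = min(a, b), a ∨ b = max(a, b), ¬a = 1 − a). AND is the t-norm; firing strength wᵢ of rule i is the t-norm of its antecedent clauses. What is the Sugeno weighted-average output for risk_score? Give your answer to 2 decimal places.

13.26

R1 (z=19.1): low=0.31, unstable=0.87; AND[min(a, b)] → w = 0.31
R2 (z=6.1): low=0.31, ¬secure=1−0.88=0.12; AND[min(a, b)] → w = 0.12
R3 (z=14.1): unstable=0.87, high=0.27; AND[min(a, b)] → w = 0.27
R4 (z=21.0): low=0.31, steady=0.46; AND[min(a, b)] → w = 0.31
R5 (z=0.0): high=0.27 → w = 0.27
Weighted average = (0.31·19.1 + 0.12·6.1 + 0.27·14.1 + 0.31·21.0 + 0.27·0.0) / (0.31 + 0.12 + 0.27 + 0.31 + 0.27)
  = 16.9700 / 1.2800 = 13.26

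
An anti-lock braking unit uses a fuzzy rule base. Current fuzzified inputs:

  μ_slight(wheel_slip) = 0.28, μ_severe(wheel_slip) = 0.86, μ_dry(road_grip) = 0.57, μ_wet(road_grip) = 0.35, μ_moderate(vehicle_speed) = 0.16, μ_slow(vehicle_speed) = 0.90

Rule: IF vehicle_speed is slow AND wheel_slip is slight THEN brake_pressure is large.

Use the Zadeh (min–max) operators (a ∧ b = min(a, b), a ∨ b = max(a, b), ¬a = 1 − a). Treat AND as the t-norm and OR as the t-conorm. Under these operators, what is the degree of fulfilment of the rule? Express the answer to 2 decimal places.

firing strength: slow=0.90, slight=0.28; AND[min(a, b)] → w = 0.28

0.28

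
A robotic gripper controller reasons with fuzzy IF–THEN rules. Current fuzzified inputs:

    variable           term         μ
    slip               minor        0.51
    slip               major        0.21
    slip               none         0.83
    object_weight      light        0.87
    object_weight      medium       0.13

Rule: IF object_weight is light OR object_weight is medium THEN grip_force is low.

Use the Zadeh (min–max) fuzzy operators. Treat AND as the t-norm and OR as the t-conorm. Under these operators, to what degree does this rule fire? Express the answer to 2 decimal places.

firing strength: light=0.87, medium=0.13; OR[max(a, b)] → w = 0.87

0.87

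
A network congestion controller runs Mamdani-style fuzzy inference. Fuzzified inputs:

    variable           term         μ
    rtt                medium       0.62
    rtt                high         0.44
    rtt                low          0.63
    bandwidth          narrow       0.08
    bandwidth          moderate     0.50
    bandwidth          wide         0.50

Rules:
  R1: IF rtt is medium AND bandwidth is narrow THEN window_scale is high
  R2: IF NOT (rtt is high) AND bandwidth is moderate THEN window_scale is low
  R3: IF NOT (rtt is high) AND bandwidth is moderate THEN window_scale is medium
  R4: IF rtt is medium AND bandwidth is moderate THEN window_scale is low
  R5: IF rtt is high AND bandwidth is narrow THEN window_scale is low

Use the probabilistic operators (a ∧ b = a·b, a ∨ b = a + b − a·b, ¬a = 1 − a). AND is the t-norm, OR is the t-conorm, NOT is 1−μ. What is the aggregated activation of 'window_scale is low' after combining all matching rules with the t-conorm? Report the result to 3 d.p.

0.521

R1: medium=0.62, narrow=0.08; AND[a·b] → w = 0.0496
R2: ¬high=1−0.44=0.56, moderate=0.50; AND[a·b] → w = 0.2800
R3: ¬high=1−0.44=0.56, moderate=0.50; AND[a·b] → w = 0.2800
R4: medium=0.62, moderate=0.50; AND[a·b] → w = 0.3100
R5: high=0.44, narrow=0.08; AND[a·b] → w = 0.0352
Rules with consequent 'low': {R2, R4, R5} → strengths 0.2800, 0.3100, 0.0352
Aggregate via t-conorm [a + b − a·b]: 0.5207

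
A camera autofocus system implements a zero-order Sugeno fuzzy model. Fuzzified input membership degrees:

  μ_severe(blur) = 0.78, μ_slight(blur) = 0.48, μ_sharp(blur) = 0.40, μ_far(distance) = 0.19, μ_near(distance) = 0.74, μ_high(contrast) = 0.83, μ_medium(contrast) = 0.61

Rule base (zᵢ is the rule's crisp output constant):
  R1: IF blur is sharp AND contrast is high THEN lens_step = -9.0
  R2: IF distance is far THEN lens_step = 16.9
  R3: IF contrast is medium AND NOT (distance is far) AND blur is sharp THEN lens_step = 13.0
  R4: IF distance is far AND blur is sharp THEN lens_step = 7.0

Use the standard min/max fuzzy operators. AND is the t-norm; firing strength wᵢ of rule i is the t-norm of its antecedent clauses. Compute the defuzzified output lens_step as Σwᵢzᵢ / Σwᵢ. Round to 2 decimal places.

5.20

R1 (z=-9.0): sharp=0.40, high=0.83; AND[min(a, b)] → w = 0.40
R2 (z=16.9): far=0.19 → w = 0.19
R3 (z=13.0): medium=0.61, ¬far=1−0.19=0.81, sharp=0.40; AND[min(a, b)] → w = 0.40
R4 (z=7.0): far=0.19, sharp=0.40; AND[min(a, b)] → w = 0.19
Weighted average = (0.40·-9.0 + 0.19·16.9 + 0.40·13.0 + 0.19·7.0) / (0.40 + 0.19 + 0.40 + 0.19)
  = 6.1410 / 1.1800 = 5.20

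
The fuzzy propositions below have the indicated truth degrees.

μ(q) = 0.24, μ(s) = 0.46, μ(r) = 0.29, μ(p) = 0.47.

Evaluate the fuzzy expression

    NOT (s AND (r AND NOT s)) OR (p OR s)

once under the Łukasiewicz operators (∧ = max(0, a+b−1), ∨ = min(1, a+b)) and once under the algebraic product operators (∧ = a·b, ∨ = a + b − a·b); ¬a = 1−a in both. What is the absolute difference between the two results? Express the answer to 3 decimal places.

Under Łukasiewicz:
  NOT s = 1 − 0.46 = 0.54
  r AND NOT s = max(0, a+b−1) on (0.29, 0.54) = 0.00
  s AND (r AND NOT s) = max(0, a+b−1) on (0.46, 0.00) = 0.00
  NOT (s AND (r AND NOT s)) = 1 − 0.00 = 1.00
  p OR s = min(1, a+b) on (0.47, 0.46) = 0.93
  NOT (s AND (r AND NOT s)) OR (p OR s) = min(1, a+b) on (1.00, 0.93) = 1.00
  → value = 1.0000
Under algebraic product:
  NOT s = 1 − 0.4600 = 0.5400
  r AND NOT s = a·b on (0.2900, 0.5400) = 0.1566
  s AND (r AND NOT s) = a·b on (0.4600, 0.1566) = 0.0720
  NOT (s AND (r AND NOT s)) = 1 − 0.0720 = 0.9280
  p OR s = a + b − a·b on (0.4700, 0.4600) = 0.7138
  NOT (s AND (r AND NOT s)) OR (p OR s) = a + b − a·b on (0.9280, 0.7138) = 0.9794
  → value = 0.9794
|1.0000 − 0.9794| = 0.021

0.021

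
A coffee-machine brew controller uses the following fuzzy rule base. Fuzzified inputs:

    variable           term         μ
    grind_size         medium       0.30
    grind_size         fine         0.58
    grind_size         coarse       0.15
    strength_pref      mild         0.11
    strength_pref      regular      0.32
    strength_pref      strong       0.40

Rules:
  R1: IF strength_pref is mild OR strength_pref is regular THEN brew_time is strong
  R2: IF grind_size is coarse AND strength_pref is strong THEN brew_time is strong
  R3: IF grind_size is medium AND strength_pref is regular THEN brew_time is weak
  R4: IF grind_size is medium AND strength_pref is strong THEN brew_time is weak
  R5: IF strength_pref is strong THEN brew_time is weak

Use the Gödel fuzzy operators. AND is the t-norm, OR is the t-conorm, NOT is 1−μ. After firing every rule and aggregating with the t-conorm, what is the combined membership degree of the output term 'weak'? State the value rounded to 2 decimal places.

0.40

R1: mild=0.11, regular=0.32; OR[max(a, b)] → w = 0.32
R2: coarse=0.15, strong=0.40; AND[min(a, b)] → w = 0.15
R3: medium=0.30, regular=0.32; AND[min(a, b)] → w = 0.30
R4: medium=0.30, strong=0.40; AND[min(a, b)] → w = 0.30
R5: strong=0.40 → w = 0.40
Rules with consequent 'weak': {R3, R4, R5} → strengths 0.30, 0.30, 0.40
Aggregate via t-conorm [max(a, b)]: 0.40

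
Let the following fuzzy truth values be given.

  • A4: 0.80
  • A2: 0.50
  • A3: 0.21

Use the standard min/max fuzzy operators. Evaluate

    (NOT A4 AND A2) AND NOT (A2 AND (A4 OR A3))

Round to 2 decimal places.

NOT A4 = 1 − 0.80 = 0.20
NOT A4 AND A2 = min(a, b) on (0.20, 0.50) = 0.20
A4 OR A3 = max(a, b) on (0.80, 0.21) = 0.80
A2 AND (A4 OR A3) = min(a, b) on (0.50, 0.80) = 0.50
NOT (A2 AND (A4 OR A3)) = 1 − 0.50 = 0.50
(NOT A4 AND A2) AND NOT (A2 AND (A4 OR A3)) = min(a, b) on (0.20, 0.50) = 0.20

0.20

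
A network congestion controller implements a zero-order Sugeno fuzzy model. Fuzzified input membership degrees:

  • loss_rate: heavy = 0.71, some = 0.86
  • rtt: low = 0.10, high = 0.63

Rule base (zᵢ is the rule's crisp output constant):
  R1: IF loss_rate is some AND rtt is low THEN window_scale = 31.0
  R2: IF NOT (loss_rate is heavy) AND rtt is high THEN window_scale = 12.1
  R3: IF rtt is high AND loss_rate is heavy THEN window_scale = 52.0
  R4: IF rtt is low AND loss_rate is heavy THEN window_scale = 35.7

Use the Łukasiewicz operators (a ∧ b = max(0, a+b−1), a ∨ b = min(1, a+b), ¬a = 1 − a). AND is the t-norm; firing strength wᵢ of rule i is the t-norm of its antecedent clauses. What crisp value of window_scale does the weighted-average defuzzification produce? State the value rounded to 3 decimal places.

R1 (z=31.0): some=0.86, low=0.10; AND[max(0, a+b−1)] → w = 0.00
R2 (z=12.1): ¬heavy=1−0.71=0.29, high=0.63; AND[max(0, a+b−1)] → w = 0.00
R3 (z=52.0): high=0.63, heavy=0.71; AND[max(0, a+b−1)] → w = 0.34
R4 (z=35.7): low=0.10, heavy=0.71; AND[max(0, a+b−1)] → w = 0.00
Weighted average = (0.00·31.0 + 0.00·12.1 + 0.34·52.0 + 0.00·35.7) / (0.00 + 0.00 + 0.34 + 0.00)
  = 17.6800 / 0.3400 = 52.000

52.000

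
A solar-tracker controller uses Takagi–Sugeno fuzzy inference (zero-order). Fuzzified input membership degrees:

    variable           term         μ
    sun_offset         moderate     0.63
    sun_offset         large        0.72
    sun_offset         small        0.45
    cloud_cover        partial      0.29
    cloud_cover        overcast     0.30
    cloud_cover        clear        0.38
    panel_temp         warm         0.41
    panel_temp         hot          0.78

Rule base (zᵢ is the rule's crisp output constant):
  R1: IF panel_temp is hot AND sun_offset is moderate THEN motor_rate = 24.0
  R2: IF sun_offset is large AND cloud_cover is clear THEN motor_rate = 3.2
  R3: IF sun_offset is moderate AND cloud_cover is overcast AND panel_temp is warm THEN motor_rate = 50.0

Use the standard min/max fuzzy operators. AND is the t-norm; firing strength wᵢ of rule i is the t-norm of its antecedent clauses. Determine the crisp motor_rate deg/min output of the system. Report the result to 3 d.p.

23.921

R1 (z=24.0): hot=0.78, moderate=0.63; AND[min(a, b)] → w = 0.63
R2 (z=3.2): large=0.72, clear=0.38; AND[min(a, b)] → w = 0.38
R3 (z=50.0): moderate=0.63, overcast=0.30, warm=0.41; AND[min(a, b)] → w = 0.30
Weighted average = (0.63·24.0 + 0.38·3.2 + 0.30·50.0) / (0.63 + 0.38 + 0.30)
  = 31.3360 / 1.3100 = 23.921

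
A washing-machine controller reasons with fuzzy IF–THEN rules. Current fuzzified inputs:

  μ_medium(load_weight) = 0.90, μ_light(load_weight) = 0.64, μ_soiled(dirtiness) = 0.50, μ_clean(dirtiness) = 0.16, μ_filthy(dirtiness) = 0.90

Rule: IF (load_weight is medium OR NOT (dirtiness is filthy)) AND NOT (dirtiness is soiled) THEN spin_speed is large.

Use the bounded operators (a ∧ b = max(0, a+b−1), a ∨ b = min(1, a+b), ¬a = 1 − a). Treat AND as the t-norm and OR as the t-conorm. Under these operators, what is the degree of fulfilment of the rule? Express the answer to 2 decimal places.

0.50

firing strength: (medium=0.90 OR ¬filthy=1−0.90=0.10) = 1.00; AND[max(0, a+b−1)] with ¬soiled=1−0.50=0.50 → w = 0.50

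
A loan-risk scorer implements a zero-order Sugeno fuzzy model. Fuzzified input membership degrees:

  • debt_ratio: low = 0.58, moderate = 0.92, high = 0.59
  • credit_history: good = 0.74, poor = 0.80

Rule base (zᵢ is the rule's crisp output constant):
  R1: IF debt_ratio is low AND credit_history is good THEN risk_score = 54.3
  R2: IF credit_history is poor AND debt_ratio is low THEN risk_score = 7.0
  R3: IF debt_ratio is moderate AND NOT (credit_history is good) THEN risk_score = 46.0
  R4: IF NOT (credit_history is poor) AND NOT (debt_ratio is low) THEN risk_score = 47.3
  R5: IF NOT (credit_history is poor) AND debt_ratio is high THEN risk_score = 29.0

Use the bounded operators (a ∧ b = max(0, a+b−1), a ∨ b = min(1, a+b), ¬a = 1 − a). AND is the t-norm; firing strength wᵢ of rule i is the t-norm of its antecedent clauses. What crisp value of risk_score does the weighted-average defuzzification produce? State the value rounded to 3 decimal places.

32.177

R1 (z=54.3): low=0.58, good=0.74; AND[max(0, a+b−1)] → w = 0.32
R2 (z=7.0): poor=0.80, low=0.58; AND[max(0, a+b−1)] → w = 0.38
R3 (z=46.0): moderate=0.92, ¬good=1−0.74=0.26; AND[max(0, a+b−1)] → w = 0.18
R4 (z=47.3): ¬poor=1−0.80=0.20, ¬low=1−0.58=0.42; AND[max(0, a+b−1)] → w = 0.00
R5 (z=29.0): ¬poor=1−0.80=0.20, high=0.59; AND[max(0, a+b−1)] → w = 0.00
Weighted average = (0.32·54.3 + 0.38·7.0 + 0.18·46.0 + 0.00·47.3 + 0.00·29.0) / (0.32 + 0.38 + 0.18 + 0.00 + 0.00)
  = 28.3160 / 0.8800 = 32.177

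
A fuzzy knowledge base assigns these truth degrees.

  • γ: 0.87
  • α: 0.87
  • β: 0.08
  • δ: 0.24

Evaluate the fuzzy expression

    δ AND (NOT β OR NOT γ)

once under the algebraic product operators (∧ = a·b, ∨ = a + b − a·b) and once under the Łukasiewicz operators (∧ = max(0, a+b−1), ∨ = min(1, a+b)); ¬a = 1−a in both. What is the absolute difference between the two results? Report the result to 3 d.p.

Under algebraic product:
  NOT β = 1 − 0.0800 = 0.9200
  NOT γ = 1 − 0.8700 = 0.1300
  NOT β OR NOT γ = a + b − a·b on (0.9200, 0.1300) = 0.9304
  δ AND (NOT β OR NOT γ) = a·b on (0.2400, 0.9304) = 0.2233
  → value = 0.2233
Under Łukasiewicz:
  NOT β = 1 − 0.08 = 0.92
  NOT γ = 1 − 0.87 = 0.13
  NOT β OR NOT γ = min(1, a+b) on (0.92, 0.13) = 1.00
  δ AND (NOT β OR NOT γ) = max(0, a+b−1) on (0.24, 1.00) = 0.24
  → value = 0.2400
|0.2233 − 0.2400| = 0.017

0.017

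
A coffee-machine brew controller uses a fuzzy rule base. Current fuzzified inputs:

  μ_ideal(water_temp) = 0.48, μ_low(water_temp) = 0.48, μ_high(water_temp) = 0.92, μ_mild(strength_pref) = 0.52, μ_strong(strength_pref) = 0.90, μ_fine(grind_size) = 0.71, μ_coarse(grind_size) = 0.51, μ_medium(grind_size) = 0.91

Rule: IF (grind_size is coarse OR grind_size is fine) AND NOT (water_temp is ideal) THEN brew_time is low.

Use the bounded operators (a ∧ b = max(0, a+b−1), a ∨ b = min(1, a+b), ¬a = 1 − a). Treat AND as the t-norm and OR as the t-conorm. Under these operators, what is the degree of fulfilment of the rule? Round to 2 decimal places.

firing strength: (coarse=0.51 OR fine=0.71) = 1.00; AND[max(0, a+b−1)] with ¬ideal=1−0.48=0.52 → w = 0.52

0.52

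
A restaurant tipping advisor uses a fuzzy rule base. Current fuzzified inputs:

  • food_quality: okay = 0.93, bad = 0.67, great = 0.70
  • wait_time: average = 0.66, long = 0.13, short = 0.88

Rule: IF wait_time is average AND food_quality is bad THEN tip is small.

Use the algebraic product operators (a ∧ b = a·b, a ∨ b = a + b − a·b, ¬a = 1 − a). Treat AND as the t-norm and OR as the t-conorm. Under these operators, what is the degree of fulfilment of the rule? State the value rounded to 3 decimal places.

0.442

firing strength: average=0.66, bad=0.67; AND[a·b] → w = 0.4422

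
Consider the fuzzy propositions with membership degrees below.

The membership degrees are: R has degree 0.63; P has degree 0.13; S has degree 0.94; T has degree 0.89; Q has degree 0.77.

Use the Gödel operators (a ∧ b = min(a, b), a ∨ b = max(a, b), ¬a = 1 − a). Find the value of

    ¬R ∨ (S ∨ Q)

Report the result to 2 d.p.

¬R = 1 − 0.63 = 0.37
S ∨ Q = max(a, b) on (0.94, 0.77) = 0.94
¬R ∨ (S ∨ Q) = max(a, b) on (0.37, 0.94) = 0.94

0.94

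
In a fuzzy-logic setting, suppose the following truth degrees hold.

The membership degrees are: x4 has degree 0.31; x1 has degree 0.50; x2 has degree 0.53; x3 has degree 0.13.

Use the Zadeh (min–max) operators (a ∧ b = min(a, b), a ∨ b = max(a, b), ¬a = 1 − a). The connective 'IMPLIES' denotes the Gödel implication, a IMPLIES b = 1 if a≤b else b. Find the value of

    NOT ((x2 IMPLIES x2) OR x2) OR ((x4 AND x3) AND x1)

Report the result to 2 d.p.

x2 IMPLIES x2  [Gödel: 1 if a≤b else b] with a=0.53, b=0.53 → 1.00
(x2 IMPLIES x2) OR x2 = max(a, b) on (1.00, 0.53) = 1.00
NOT ((x2 IMPLIES x2) OR x2) = 1 − 1.00 = 0.00
x4 AND x3 = min(a, b) on (0.31, 0.13) = 0.13
(x4 AND x3) AND x1 = min(a, b) on (0.13, 0.50) = 0.13
NOT ((x2 IMPLIES x2) OR x2) OR ((x4 AND x3) AND x1) = max(a, b) on (0.00, 0.13) = 0.13

0.13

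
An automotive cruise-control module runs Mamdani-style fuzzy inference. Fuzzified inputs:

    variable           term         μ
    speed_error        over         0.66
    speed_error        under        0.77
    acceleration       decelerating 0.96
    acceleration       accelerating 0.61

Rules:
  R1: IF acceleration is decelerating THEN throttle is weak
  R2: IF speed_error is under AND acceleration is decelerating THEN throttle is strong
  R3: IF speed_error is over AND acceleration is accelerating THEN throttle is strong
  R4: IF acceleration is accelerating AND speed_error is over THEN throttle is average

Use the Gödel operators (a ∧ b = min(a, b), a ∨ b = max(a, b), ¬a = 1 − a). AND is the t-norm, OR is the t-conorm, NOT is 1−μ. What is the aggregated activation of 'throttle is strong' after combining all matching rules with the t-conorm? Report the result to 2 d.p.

R1: decelerating=0.96 → w = 0.96
R2: under=0.77, decelerating=0.96; AND[min(a, b)] → w = 0.77
R3: over=0.66, accelerating=0.61; AND[min(a, b)] → w = 0.61
R4: accelerating=0.61, over=0.66; AND[min(a, b)] → w = 0.61
Rules with consequent 'strong': {R2, R3} → strengths 0.77, 0.61
Aggregate via t-conorm [max(a, b)]: 0.77

0.77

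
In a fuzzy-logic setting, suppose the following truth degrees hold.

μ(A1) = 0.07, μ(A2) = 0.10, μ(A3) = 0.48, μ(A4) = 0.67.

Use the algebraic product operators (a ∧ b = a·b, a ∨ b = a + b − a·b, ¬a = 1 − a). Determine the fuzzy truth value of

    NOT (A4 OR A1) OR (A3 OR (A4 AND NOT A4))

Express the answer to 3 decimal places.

0.719

A4 OR A1 = a + b − a·b on (0.6700, 0.0700) = 0.6931
NOT (A4 OR A1) = 1 − 0.6931 = 0.3069
NOT A4 = 1 − 0.6700 = 0.3300
A4 AND NOT A4 = a·b on (0.6700, 0.3300) = 0.2211
A3 OR (A4 AND NOT A4) = a + b − a·b on (0.4800, 0.2211) = 0.5950
NOT (A4 OR A1) OR (A3 OR (A4 AND NOT A4)) = a + b − a·b on (0.3069, 0.5950) = 0.7193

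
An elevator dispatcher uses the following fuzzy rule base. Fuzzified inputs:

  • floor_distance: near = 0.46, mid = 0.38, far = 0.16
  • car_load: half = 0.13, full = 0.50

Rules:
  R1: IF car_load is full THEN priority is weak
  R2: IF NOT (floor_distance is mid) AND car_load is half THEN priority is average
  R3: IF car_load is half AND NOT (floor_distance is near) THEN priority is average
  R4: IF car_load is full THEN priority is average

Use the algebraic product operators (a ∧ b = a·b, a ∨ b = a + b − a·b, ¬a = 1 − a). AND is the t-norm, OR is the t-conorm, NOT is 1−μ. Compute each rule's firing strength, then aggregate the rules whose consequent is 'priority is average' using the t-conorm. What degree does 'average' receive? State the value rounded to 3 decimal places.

0.573

R1: full=0.50 → w = 0.5000
R2: ¬mid=1−0.38=0.62, half=0.13; AND[a·b] → w = 0.0806
R3: half=0.13, ¬near=1−0.46=0.54; AND[a·b] → w = 0.0702
R4: full=0.50 → w = 0.5000
Rules with consequent 'average': {R2, R3, R4} → strengths 0.0806, 0.0702, 0.5000
Aggregate via t-conorm [a + b − a·b]: 0.5726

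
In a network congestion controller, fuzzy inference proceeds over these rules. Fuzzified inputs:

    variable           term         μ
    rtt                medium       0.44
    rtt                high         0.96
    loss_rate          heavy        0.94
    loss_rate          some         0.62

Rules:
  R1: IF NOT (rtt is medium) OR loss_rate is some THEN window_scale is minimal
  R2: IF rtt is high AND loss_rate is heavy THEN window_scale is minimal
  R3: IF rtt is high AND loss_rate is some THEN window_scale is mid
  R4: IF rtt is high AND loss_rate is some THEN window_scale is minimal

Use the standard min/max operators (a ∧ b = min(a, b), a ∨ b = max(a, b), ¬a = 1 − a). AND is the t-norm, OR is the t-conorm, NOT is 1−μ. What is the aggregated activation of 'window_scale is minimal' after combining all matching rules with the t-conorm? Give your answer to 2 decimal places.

R1: ¬medium=1−0.44=0.56, some=0.62; OR[max(a, b)] → w = 0.62
R2: high=0.96, heavy=0.94; AND[min(a, b)] → w = 0.94
R3: high=0.96, some=0.62; AND[min(a, b)] → w = 0.62
R4: high=0.96, some=0.62; AND[min(a, b)] → w = 0.62
Rules with consequent 'minimal': {R1, R2, R4} → strengths 0.62, 0.94, 0.62
Aggregate via t-conorm [max(a, b)]: 0.94

0.94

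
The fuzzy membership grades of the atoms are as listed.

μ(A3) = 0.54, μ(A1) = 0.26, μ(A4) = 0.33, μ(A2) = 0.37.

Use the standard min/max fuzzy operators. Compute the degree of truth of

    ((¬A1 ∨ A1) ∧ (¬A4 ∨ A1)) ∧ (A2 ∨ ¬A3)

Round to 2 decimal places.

0.46

¬A1 = 1 − 0.26 = 0.74
¬A1 ∨ A1 = max(a, b) on (0.74, 0.26) = 0.74
¬A4 = 1 − 0.33 = 0.67
¬A4 ∨ A1 = max(a, b) on (0.67, 0.26) = 0.67
(¬A1 ∨ A1) ∧ (¬A4 ∨ A1) = min(a, b) on (0.74, 0.67) = 0.67
¬A3 = 1 − 0.54 = 0.46
A2 ∨ ¬A3 = max(a, b) on (0.37, 0.46) = 0.46
((¬A1 ∨ A1) ∧ (¬A4 ∨ A1)) ∧ (A2 ∨ ¬A3) = min(a, b) on (0.67, 0.46) = 0.46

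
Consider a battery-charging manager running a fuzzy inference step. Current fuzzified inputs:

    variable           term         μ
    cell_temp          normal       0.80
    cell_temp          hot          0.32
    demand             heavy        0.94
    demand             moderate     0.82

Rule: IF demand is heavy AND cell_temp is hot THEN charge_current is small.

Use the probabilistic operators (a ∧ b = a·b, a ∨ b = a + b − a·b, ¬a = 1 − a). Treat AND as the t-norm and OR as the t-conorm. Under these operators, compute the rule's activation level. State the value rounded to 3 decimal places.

firing strength: heavy=0.94, hot=0.32; AND[a·b] → w = 0.3008

0.301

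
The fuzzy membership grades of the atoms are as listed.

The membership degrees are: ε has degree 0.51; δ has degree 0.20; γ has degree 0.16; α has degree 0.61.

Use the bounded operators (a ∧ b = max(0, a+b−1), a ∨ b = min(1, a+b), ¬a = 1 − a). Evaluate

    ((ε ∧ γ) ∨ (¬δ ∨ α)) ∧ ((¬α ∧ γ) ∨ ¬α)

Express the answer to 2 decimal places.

ε ∧ γ = max(0, a+b−1) on (0.51, 0.16) = 0.00
¬δ = 1 − 0.20 = 0.80
¬δ ∨ α = min(1, a+b) on (0.80, 0.61) = 1.00
(ε ∧ γ) ∨ (¬δ ∨ α) = min(1, a+b) on (0.00, 1.00) = 1.00
¬α = 1 − 0.61 = 0.39
¬α ∧ γ = max(0, a+b−1) on (0.39, 0.16) = 0.00
¬α = 1 − 0.61 = 0.39
(¬α ∧ γ) ∨ ¬α = min(1, a+b) on (0.00, 0.39) = 0.39
((ε ∧ γ) ∨ (¬δ ∨ α)) ∧ ((¬α ∧ γ) ∨ ¬α) = max(0, a+b−1) on (1.00, 0.39) = 0.39

0.39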